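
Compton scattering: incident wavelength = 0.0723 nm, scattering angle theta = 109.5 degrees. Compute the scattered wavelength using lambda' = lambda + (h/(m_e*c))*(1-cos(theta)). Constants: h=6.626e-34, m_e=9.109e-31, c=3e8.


Compton wavelength: h/(m_e*c) = 2.4247e-12 m
d_lambda = 2.4247e-12 * (1 - cos(109.5 deg))
= 2.4247e-12 * 1.333807
= 3.2341e-12 m = 0.003234 nm
lambda' = 0.0723 + 0.003234
= 0.075534 nm

0.075534


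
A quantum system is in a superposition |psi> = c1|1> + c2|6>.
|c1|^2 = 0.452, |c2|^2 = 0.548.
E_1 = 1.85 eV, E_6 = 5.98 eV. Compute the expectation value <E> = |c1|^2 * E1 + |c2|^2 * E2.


<E> = |c1|^2 * E1 + |c2|^2 * E2
= 0.452 * 1.85 + 0.548 * 5.98
= 0.8362 + 3.277
= 4.1132 eV

4.1132


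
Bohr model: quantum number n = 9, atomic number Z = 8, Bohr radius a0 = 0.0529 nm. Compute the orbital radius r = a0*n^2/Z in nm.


r = a0 * n^2 / Z
= 0.0529 * 9^2 / 8
= 0.0529 * 81 / 8
= 0.5356 nm

0.5356


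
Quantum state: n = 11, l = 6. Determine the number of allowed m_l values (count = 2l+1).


m_l ranges from -l to +l in integer steps
So m_l goes from -6 to +6
Count = 2l + 1 = 2*6 + 1
= 13

13


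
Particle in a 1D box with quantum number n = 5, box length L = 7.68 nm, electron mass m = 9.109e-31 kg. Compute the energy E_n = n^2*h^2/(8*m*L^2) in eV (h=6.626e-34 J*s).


E = n^2 * h^2 / (8 * m * L^2)
= 5^2 * (6.626e-34)^2 / (8 * 9.109e-31 * (7.68e-9)^2)
= 25 * 4.3904e-67 / (8 * 9.109e-31 * 5.8982e-17)
= 2.5536e-20 J
= 0.1594 eV

0.1594


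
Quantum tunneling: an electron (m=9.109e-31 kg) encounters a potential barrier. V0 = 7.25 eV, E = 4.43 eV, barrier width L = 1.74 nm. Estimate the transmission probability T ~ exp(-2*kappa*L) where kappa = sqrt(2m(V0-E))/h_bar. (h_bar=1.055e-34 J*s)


V0 - E = 2.82 eV = 4.5176e-19 J
kappa = sqrt(2 * m * (V0-E)) / h_bar
= sqrt(2 * 9.109e-31 * 4.5176e-19) / 1.055e-34
= 8.5991e+09 /m
2*kappa*L = 2 * 8.5991e+09 * 1.74e-9
= 29.9249
T = exp(-29.9249) = 1.008728e-13

1.008728e-13


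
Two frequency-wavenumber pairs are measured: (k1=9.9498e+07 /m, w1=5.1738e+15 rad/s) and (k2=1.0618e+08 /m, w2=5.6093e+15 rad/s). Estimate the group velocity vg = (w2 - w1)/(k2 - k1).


vg = (w2 - w1) / (k2 - k1)
= (5.6093e+15 - 5.1738e+15) / (1.0618e+08 - 9.9498e+07)
= 4.3550e+14 / 6.6820e+06
= 6.5175e+07 m/s

6.5175e+07


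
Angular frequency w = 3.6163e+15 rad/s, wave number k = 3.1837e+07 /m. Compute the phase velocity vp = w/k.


vp = w / k
= 3.6163e+15 / 3.1837e+07
= 1.1359e+08 m/s

1.1359e+08


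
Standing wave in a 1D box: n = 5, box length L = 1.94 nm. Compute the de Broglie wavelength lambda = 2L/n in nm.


lambda = 2L / n
= 2 * 1.94 / 5
= 3.88 / 5
= 0.776 nm

0.776


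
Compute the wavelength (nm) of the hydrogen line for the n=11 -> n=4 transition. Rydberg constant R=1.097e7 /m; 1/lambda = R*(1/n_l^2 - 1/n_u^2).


1/lambda = R * (1/n_l^2 - 1/n_u^2)
= 1.097e7 * (1/4^2 - 1/11^2)
= 1.097e7 * (0.0625 - 0.008264)
= 1.097e7 * 0.054236
= 5.9496e+05 /m
lambda = 1 / 5.9496e+05 = 1680.7744 nm

1680.7744


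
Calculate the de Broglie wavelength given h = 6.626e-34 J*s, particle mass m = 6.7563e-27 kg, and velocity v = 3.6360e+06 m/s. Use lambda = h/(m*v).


lambda = h / (m * v)
= 6.626e-34 / (6.7563e-27 * 3.6360e+06)
= 6.626e-34 / 2.4566e-20
= 2.6972e-14 m

2.6972e-14


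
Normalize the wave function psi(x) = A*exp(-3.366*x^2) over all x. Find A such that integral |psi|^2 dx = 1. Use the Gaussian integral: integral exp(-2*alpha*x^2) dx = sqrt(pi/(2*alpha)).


integral |psi|^2 dx = A^2 * sqrt(pi/(2*alpha)) = 1
A^2 = sqrt(2*alpha/pi)
= sqrt(2 * 3.366 / pi)
= 1.463852
A = sqrt(1.463852)
= 1.2099

1.2099


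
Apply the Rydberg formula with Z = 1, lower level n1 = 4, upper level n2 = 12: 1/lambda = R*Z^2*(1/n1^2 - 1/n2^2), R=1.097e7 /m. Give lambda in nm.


1/lambda = R * Z^2 * (1/n1^2 - 1/n2^2)
= 1.097e7 * 1^2 * (1/4^2 - 1/12^2)
= 1.097e7 * 1 * (0.0625 - 0.006944)
= 6.0944e+05 /m
lambda = 1 / 6.0944e+05
= 1640.8387 nm

1640.8387


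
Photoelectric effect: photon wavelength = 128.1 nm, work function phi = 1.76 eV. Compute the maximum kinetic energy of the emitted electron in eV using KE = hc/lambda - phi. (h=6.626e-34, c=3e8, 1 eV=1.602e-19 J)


E_photon = hc / lambda
= (6.626e-34)(3e8) / (128.1e-9)
= 1.5518e-18 J
= 9.6864 eV
KE = E_photon - phi
= 9.6864 - 1.76
= 7.9264 eV

7.9264


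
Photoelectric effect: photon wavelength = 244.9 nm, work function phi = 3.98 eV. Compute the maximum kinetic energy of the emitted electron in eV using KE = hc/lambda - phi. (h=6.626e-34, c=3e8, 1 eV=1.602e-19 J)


E_photon = hc / lambda
= (6.626e-34)(3e8) / (244.9e-9)
= 8.1168e-19 J
= 5.0667 eV
KE = E_photon - phi
= 5.0667 - 3.98
= 1.0867 eV

1.0867


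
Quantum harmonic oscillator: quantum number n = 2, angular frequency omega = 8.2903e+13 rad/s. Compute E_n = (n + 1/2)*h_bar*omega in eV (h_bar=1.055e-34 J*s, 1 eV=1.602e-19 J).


E = (n + 1/2) * h_bar * omega
= (2 + 0.5) * 1.055e-34 * 8.2903e+13
= 2.5 * 8.7463e-21
= 2.1866e-20 J
= 0.1365 eV

0.1365


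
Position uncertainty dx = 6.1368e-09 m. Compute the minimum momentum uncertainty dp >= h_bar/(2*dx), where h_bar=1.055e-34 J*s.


dp = h_bar / (2 * dx)
= 1.055e-34 / (2 * 6.1368e-09)
= 1.055e-34 / 1.2274e-08
= 8.5957e-27 kg*m/s

8.5957e-27


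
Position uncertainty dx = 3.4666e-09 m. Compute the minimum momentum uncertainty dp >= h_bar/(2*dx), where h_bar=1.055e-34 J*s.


dp = h_bar / (2 * dx)
= 1.055e-34 / (2 * 3.4666e-09)
= 1.055e-34 / 6.9332e-09
= 1.5217e-26 kg*m/s

1.5217e-26


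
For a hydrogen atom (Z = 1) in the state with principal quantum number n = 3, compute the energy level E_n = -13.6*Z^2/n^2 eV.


E_n = -13.6 * Z^2 / n^2
= -13.6 * 1^2 / 3^2
= -13.6 * 1 / 9
= -1.5111 eV

-1.5111


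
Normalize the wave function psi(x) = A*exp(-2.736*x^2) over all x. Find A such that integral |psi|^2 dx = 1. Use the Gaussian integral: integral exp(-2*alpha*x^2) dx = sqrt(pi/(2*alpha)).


integral |psi|^2 dx = A^2 * sqrt(pi/(2*alpha)) = 1
A^2 = sqrt(2*alpha/pi)
= sqrt(2 * 2.736 / pi)
= 1.31977
A = sqrt(1.31977)
= 1.1488

1.1488


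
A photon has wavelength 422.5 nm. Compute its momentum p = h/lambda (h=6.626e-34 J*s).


p = h / lambda
= 6.626e-34 / (422.5e-9)
= 6.626e-34 / 4.2250e-07
= 1.5683e-27 kg*m/s

1.5683e-27


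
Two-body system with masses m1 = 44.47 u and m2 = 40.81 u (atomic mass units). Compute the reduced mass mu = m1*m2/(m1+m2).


mu = m1 * m2 / (m1 + m2)
= 44.47 * 40.81 / (44.47 + 40.81)
= 1814.8207 / 85.28
= 21.2807 u

21.2807


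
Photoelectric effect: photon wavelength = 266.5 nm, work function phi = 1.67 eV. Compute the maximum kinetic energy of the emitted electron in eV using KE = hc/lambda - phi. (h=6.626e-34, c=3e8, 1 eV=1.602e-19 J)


E_photon = hc / lambda
= (6.626e-34)(3e8) / (266.5e-9)
= 7.4589e-19 J
= 4.656 eV
KE = E_photon - phi
= 4.656 - 1.67
= 2.986 eV

2.986


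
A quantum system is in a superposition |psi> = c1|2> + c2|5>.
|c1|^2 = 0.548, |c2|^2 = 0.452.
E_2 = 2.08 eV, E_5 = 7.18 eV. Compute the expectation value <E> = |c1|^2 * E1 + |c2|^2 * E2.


<E> = |c1|^2 * E1 + |c2|^2 * E2
= 0.548 * 2.08 + 0.452 * 7.18
= 1.1398 + 3.2454
= 4.3852 eV

4.3852


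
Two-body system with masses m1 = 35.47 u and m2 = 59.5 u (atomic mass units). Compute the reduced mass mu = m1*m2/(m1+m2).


mu = m1 * m2 / (m1 + m2)
= 35.47 * 59.5 / (35.47 + 59.5)
= 2110.465 / 94.97
= 22.2224 u

22.2224


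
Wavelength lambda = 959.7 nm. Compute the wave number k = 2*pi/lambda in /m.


k = 2 * pi / lambda
= 6.2832 / (959.7e-9)
= 6.2832 / 9.5970e-07
= 6.5470e+06 /m

6.5470e+06


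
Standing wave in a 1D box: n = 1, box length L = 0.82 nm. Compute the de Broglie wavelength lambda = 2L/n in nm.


lambda = 2L / n
= 2 * 0.82 / 1
= 1.64 / 1
= 1.64 nm

1.64


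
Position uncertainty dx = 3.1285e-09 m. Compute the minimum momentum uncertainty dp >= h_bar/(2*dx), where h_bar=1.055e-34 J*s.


dp = h_bar / (2 * dx)
= 1.055e-34 / (2 * 3.1285e-09)
= 1.055e-34 / 6.2570e-09
= 1.6861e-26 kg*m/s

1.6861e-26


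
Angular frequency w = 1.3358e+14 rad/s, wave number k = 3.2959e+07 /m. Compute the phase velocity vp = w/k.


vp = w / k
= 1.3358e+14 / 3.2959e+07
= 4.0529e+06 m/s

4.0529e+06


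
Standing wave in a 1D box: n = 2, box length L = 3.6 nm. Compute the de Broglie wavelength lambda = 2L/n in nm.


lambda = 2L / n
= 2 * 3.6 / 2
= 7.2 / 2
= 3.6 nm

3.6


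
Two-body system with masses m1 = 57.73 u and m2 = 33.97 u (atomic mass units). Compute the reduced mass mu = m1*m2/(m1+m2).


mu = m1 * m2 / (m1 + m2)
= 57.73 * 33.97 / (57.73 + 33.97)
= 1961.0881 / 91.7
= 21.3859 u

21.3859


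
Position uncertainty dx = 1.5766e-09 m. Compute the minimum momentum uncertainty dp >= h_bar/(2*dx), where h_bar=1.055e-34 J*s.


dp = h_bar / (2 * dx)
= 1.055e-34 / (2 * 1.5766e-09)
= 1.055e-34 / 3.1532e-09
= 3.3458e-26 kg*m/s

3.3458e-26


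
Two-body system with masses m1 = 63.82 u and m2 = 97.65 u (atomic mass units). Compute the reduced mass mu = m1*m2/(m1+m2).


mu = m1 * m2 / (m1 + m2)
= 63.82 * 97.65 / (63.82 + 97.65)
= 6232.023 / 161.47
= 38.5955 u

38.5955


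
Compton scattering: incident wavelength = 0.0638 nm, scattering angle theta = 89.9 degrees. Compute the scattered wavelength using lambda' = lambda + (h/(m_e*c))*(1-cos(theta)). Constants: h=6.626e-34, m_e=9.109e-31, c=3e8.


Compton wavelength: h/(m_e*c) = 2.4247e-12 m
d_lambda = 2.4247e-12 * (1 - cos(89.9 deg))
= 2.4247e-12 * 0.998255
= 2.4205e-12 m = 0.00242 nm
lambda' = 0.0638 + 0.00242
= 0.06622 nm

0.06622


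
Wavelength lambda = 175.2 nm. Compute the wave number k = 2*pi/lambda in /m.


k = 2 * pi / lambda
= 6.2832 / (175.2e-9)
= 6.2832 / 1.7520e-07
= 3.5863e+07 /m

3.5863e+07


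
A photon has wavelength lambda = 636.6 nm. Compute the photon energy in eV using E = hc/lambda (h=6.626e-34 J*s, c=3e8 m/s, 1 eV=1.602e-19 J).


E = hc / lambda
= (6.626e-34)(3e8) / (636.6e-9)
= 1.9878e-25 / 6.3660e-07
= 3.1225e-19 J
Converting to eV: 3.1225e-19 / 1.602e-19
= 1.9491 eV

1.9491


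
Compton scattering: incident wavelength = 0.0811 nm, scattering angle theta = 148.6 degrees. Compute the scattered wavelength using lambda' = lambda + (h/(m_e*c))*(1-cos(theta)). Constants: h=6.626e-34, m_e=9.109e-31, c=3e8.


Compton wavelength: h/(m_e*c) = 2.4247e-12 m
d_lambda = 2.4247e-12 * (1 - cos(148.6 deg))
= 2.4247e-12 * 1.853551
= 4.4943e-12 m = 0.004494 nm
lambda' = 0.0811 + 0.004494
= 0.085594 nm

0.085594


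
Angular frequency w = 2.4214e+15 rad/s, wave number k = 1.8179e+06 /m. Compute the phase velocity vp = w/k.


vp = w / k
= 2.4214e+15 / 1.8179e+06
= 1.3320e+09 m/s

1.3320e+09


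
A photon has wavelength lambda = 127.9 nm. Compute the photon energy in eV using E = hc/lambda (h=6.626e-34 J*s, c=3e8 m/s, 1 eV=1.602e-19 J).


E = hc / lambda
= (6.626e-34)(3e8) / (127.9e-9)
= 1.9878e-25 / 1.2790e-07
= 1.5542e-18 J
Converting to eV: 1.5542e-18 / 1.602e-19
= 9.7015 eV

9.7015


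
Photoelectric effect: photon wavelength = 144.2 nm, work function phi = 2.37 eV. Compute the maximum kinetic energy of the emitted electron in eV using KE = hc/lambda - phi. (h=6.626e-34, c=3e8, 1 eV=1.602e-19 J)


E_photon = hc / lambda
= (6.626e-34)(3e8) / (144.2e-9)
= 1.3785e-18 J
= 8.6049 eV
KE = E_photon - phi
= 8.6049 - 2.37
= 6.2349 eV

6.2349


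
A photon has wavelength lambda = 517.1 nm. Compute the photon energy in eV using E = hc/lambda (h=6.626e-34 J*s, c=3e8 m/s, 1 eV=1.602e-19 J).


E = hc / lambda
= (6.626e-34)(3e8) / (517.1e-9)
= 1.9878e-25 / 5.1710e-07
= 3.8441e-19 J
Converting to eV: 3.8441e-19 / 1.602e-19
= 2.3996 eV

2.3996


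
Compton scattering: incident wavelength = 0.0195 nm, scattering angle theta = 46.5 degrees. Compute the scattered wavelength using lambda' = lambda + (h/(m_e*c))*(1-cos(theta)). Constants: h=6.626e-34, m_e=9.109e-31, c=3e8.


Compton wavelength: h/(m_e*c) = 2.4247e-12 m
d_lambda = 2.4247e-12 * (1 - cos(46.5 deg))
= 2.4247e-12 * 0.311645
= 7.5565e-13 m = 0.000756 nm
lambda' = 0.0195 + 0.000756
= 0.020256 nm

0.020256


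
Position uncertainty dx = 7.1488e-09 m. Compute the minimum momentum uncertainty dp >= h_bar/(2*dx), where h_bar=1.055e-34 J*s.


dp = h_bar / (2 * dx)
= 1.055e-34 / (2 * 7.1488e-09)
= 1.055e-34 / 1.4298e-08
= 7.3789e-27 kg*m/s

7.3789e-27


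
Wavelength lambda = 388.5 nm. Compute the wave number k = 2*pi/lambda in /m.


k = 2 * pi / lambda
= 6.2832 / (388.5e-9)
= 6.2832 / 3.8850e-07
= 1.6173e+07 /m

1.6173e+07


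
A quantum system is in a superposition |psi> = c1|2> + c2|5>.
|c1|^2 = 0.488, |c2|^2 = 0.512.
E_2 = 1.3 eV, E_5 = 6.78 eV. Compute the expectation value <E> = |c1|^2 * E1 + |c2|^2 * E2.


<E> = |c1|^2 * E1 + |c2|^2 * E2
= 0.488 * 1.3 + 0.512 * 6.78
= 0.6344 + 3.4714
= 4.1058 eV

4.1058


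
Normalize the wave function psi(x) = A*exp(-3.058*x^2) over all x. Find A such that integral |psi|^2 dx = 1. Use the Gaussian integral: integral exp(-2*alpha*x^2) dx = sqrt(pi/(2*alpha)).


integral |psi|^2 dx = A^2 * sqrt(pi/(2*alpha)) = 1
A^2 = sqrt(2*alpha/pi)
= sqrt(2 * 3.058 / pi)
= 1.395272
A = sqrt(1.395272)
= 1.1812

1.1812


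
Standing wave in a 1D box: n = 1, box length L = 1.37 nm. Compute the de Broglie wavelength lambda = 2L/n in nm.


lambda = 2L / n
= 2 * 1.37 / 1
= 2.74 / 1
= 2.74 nm

2.74


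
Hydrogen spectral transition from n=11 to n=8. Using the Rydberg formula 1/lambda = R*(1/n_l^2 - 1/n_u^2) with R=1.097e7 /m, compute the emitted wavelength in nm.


1/lambda = R * (1/n_l^2 - 1/n_u^2)
= 1.097e7 * (1/8^2 - 1/11^2)
= 1.097e7 * (0.015625 - 0.008264)
= 1.097e7 * 0.007361
= 8.0745e+04 /m
lambda = 1 / 8.0745e+04 = 12384.6535 nm

12384.6535


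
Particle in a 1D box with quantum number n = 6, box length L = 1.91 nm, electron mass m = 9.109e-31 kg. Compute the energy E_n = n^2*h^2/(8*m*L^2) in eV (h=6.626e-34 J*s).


E = n^2 * h^2 / (8 * m * L^2)
= 6^2 * (6.626e-34)^2 / (8 * 9.109e-31 * (1.91e-9)^2)
= 36 * 4.3904e-67 / (8 * 9.109e-31 * 3.6481e-18)
= 5.9454e-19 J
= 3.7112 eV

3.7112


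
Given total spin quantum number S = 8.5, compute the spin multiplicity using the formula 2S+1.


Spin multiplicity = 2S + 1
= 2 * 8.5 + 1
= 17.0 + 1
= 18

18


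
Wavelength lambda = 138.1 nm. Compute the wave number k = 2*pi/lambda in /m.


k = 2 * pi / lambda
= 6.2832 / (138.1e-9)
= 6.2832 / 1.3810e-07
= 4.5497e+07 /m

4.5497e+07


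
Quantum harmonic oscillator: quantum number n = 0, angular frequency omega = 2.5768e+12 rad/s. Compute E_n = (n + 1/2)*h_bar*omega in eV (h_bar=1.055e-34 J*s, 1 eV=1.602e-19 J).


E = (n + 1/2) * h_bar * omega
= (0 + 0.5) * 1.055e-34 * 2.5768e+12
= 0.5 * 2.7185e-22
= 1.3593e-22 J
= 0.0008 eV

0.0008


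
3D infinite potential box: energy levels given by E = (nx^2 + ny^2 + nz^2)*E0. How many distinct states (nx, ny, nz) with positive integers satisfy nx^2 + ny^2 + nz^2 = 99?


Enumerate all (nx, ny, nz) with nx^2 + ny^2 + nz^2 = 99:
(1,7,7)
(3,3,9)
(3,9,3)
(5,5,7)
(5,7,5)
(7,1,7)
(7,5,5)
(7,7,1)
(9,3,3)
Total degeneracy = 9

9


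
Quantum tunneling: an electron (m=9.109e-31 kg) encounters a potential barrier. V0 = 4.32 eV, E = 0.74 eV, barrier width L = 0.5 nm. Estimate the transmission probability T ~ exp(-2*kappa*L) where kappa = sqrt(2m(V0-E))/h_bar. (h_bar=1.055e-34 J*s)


V0 - E = 3.58 eV = 5.7352e-19 J
kappa = sqrt(2 * m * (V0-E)) / h_bar
= sqrt(2 * 9.109e-31 * 5.7352e-19) / 1.055e-34
= 9.6888e+09 /m
2*kappa*L = 2 * 9.6888e+09 * 0.5e-9
= 9.6888
T = exp(-9.6888) = 6.197281e-05

6.197281e-05


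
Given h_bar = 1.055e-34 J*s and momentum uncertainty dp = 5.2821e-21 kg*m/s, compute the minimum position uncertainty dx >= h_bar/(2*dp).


dx = h_bar / (2 * dp)
= 1.055e-34 / (2 * 5.2821e-21)
= 1.055e-34 / 1.0564e-20
= 9.9866e-15 m

9.9866e-15


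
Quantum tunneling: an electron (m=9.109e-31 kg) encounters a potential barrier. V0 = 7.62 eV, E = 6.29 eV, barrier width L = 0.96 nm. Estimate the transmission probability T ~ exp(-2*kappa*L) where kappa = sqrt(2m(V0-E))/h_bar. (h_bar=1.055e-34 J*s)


V0 - E = 1.33 eV = 2.1307e-19 J
kappa = sqrt(2 * m * (V0-E)) / h_bar
= sqrt(2 * 9.109e-31 * 2.1307e-19) / 1.055e-34
= 5.9055e+09 /m
2*kappa*L = 2 * 5.9055e+09 * 0.96e-9
= 11.3385
T = exp(-11.3385) = 1.190544e-05

1.190544e-05


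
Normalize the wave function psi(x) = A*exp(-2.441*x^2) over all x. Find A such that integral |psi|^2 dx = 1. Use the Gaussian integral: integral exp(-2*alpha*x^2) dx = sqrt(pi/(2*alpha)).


integral |psi|^2 dx = A^2 * sqrt(pi/(2*alpha)) = 1
A^2 = sqrt(2*alpha/pi)
= sqrt(2 * 2.441 / pi)
= 1.246591
A = sqrt(1.246591)
= 1.1165

1.1165


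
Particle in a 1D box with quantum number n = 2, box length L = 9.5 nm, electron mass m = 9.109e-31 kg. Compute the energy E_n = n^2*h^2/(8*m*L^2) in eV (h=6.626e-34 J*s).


E = n^2 * h^2 / (8 * m * L^2)
= 2^2 * (6.626e-34)^2 / (8 * 9.109e-31 * (9.5e-9)^2)
= 4 * 4.3904e-67 / (8 * 9.109e-31 * 9.0250e-17)
= 2.6703e-21 J
= 0.0167 eV

0.0167


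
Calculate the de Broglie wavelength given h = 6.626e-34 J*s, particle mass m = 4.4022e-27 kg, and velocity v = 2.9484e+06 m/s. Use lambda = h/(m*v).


lambda = h / (m * v)
= 6.626e-34 / (4.4022e-27 * 2.9484e+06)
= 6.626e-34 / 1.2979e-20
= 5.1050e-14 m

5.1050e-14


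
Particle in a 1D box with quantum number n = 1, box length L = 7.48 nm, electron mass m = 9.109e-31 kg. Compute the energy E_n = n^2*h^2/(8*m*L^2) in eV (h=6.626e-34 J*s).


E = n^2 * h^2 / (8 * m * L^2)
= 1^2 * (6.626e-34)^2 / (8 * 9.109e-31 * (7.48e-9)^2)
= 1 * 4.3904e-67 / (8 * 9.109e-31 * 5.5950e-17)
= 1.0768e-21 J
= 0.0067 eV

0.0067


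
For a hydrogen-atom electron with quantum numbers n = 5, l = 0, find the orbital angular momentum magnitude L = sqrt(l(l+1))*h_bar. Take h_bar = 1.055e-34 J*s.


L = sqrt(l*(l+1)) * h_bar
= sqrt(0 * 1) * 1.055e-34
= sqrt(0) * 1.055e-34
= 0.0 * 1.055e-34
= 0.0000e+00 J*s

0.0000e+00


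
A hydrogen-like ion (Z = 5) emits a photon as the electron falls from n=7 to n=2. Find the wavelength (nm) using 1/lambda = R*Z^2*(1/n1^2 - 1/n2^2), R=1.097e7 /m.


1/lambda = R * Z^2 * (1/n1^2 - 1/n2^2)
= 1.097e7 * 5^2 * (1/2^2 - 1/7^2)
= 1.097e7 * 25 * (0.25 - 0.020408)
= 6.2966e+07 /m
lambda = 1 / 6.2966e+07
= 15.8817 nm

15.8817


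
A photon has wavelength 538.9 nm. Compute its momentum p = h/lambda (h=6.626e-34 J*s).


p = h / lambda
= 6.626e-34 / (538.9e-9)
= 6.626e-34 / 5.3890e-07
= 1.2295e-27 kg*m/s

1.2295e-27


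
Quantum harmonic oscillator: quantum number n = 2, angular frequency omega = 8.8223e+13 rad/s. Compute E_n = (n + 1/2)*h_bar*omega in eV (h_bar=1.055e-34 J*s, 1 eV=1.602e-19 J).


E = (n + 1/2) * h_bar * omega
= (2 + 0.5) * 1.055e-34 * 8.8223e+13
= 2.5 * 9.3075e-21
= 2.3269e-20 J
= 0.1452 eV

0.1452


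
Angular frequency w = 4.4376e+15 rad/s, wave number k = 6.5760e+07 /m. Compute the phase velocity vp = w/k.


vp = w / k
= 4.4376e+15 / 6.5760e+07
= 6.7482e+07 m/s

6.7482e+07


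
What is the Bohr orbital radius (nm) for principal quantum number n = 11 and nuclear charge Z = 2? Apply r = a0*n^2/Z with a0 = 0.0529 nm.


r = a0 * n^2 / Z
= 0.0529 * 11^2 / 2
= 0.0529 * 121 / 2
= 3.2005 nm

3.2005


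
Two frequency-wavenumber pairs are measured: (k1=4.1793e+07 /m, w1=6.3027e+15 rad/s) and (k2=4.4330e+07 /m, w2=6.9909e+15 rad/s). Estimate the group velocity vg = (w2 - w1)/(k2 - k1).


vg = (w2 - w1) / (k2 - k1)
= (6.9909e+15 - 6.3027e+15) / (4.4330e+07 - 4.1793e+07)
= 6.8820e+14 / 2.5370e+06
= 2.7127e+08 m/s

2.7127e+08


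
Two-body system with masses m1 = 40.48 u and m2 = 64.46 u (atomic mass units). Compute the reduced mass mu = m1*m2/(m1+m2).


mu = m1 * m2 / (m1 + m2)
= 40.48 * 64.46 / (40.48 + 64.46)
= 2609.3408 / 104.94
= 24.8651 u

24.8651


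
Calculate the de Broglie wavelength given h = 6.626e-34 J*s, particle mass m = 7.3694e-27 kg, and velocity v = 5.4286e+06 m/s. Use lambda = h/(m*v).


lambda = h / (m * v)
= 6.626e-34 / (7.3694e-27 * 5.4286e+06)
= 6.626e-34 / 4.0006e-20
= 1.6563e-14 m

1.6563e-14


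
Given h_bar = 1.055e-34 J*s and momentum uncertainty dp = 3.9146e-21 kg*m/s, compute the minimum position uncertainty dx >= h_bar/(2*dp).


dx = h_bar / (2 * dp)
= 1.055e-34 / (2 * 3.9146e-21)
= 1.055e-34 / 7.8292e-21
= 1.3475e-14 m

1.3475e-14


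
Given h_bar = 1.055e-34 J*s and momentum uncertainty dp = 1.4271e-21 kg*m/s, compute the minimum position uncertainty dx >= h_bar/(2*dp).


dx = h_bar / (2 * dp)
= 1.055e-34 / (2 * 1.4271e-21)
= 1.055e-34 / 2.8542e-21
= 3.6963e-14 m

3.6963e-14


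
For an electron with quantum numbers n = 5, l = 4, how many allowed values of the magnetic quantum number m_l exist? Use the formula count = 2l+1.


m_l ranges from -l to +l in integer steps
So m_l goes from -4 to +4
Count = 2l + 1 = 2*4 + 1
= 9

9


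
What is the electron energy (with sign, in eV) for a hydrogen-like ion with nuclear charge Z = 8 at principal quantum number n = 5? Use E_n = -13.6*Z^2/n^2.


E_n = -13.6 * Z^2 / n^2
= -13.6 * 8^2 / 5^2
= -13.6 * 64 / 25
= -34.816 eV

-34.816


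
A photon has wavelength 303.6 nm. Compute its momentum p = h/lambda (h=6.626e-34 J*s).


p = h / lambda
= 6.626e-34 / (303.6e-9)
= 6.626e-34 / 3.0360e-07
= 2.1825e-27 kg*m/s

2.1825e-27


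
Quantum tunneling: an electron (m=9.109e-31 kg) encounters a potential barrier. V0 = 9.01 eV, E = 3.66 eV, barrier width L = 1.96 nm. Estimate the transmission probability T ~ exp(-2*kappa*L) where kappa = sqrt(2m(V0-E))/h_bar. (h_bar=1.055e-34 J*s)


V0 - E = 5.35 eV = 8.5707e-19 J
kappa = sqrt(2 * m * (V0-E)) / h_bar
= sqrt(2 * 9.109e-31 * 8.5707e-19) / 1.055e-34
= 1.1844e+10 /m
2*kappa*L = 2 * 1.1844e+10 * 1.96e-9
= 46.4293
T = exp(-46.4293) = 6.855083e-21

6.855083e-21


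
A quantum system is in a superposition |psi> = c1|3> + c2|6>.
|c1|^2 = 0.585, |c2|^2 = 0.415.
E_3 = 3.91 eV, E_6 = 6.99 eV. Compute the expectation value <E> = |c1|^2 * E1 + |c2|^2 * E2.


<E> = |c1|^2 * E1 + |c2|^2 * E2
= 0.585 * 3.91 + 0.415 * 6.99
= 2.2873 + 2.9009
= 5.1882 eV

5.1882


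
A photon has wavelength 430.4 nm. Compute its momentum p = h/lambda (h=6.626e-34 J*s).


p = h / lambda
= 6.626e-34 / (430.4e-9)
= 6.626e-34 / 4.3040e-07
= 1.5395e-27 kg*m/s

1.5395e-27


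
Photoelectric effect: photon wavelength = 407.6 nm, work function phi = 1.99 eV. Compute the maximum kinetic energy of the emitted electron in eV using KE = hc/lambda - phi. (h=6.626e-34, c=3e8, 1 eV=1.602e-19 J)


E_photon = hc / lambda
= (6.626e-34)(3e8) / (407.6e-9)
= 4.8768e-19 J
= 3.0442 eV
KE = E_photon - phi
= 3.0442 - 1.99
= 1.0542 eV

1.0542


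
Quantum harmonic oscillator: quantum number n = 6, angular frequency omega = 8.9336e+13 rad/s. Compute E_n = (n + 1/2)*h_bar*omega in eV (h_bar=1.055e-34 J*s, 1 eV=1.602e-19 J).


E = (n + 1/2) * h_bar * omega
= (6 + 0.5) * 1.055e-34 * 8.9336e+13
= 6.5 * 9.4249e-21
= 6.1262e-20 J
= 0.3824 eV

0.3824


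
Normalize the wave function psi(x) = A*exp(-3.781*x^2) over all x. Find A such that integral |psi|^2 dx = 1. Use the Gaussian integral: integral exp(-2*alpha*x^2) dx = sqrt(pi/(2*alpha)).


integral |psi|^2 dx = A^2 * sqrt(pi/(2*alpha)) = 1
A^2 = sqrt(2*alpha/pi)
= sqrt(2 * 3.781 / pi)
= 1.55147
A = sqrt(1.55147)
= 1.2456

1.2456


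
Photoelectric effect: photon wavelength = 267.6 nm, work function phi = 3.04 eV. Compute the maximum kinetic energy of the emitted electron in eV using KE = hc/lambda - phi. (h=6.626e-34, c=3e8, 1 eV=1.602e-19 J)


E_photon = hc / lambda
= (6.626e-34)(3e8) / (267.6e-9)
= 7.4283e-19 J
= 4.6369 eV
KE = E_photon - phi
= 4.6369 - 3.04
= 1.5969 eV

1.5969


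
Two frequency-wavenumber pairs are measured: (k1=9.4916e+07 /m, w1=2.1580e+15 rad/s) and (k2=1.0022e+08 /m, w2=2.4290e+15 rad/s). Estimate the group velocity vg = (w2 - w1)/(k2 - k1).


vg = (w2 - w1) / (k2 - k1)
= (2.4290e+15 - 2.1580e+15) / (1.0022e+08 - 9.4916e+07)
= 2.7100e+14 / 5.3040e+06
= 5.1094e+07 m/s

5.1094e+07


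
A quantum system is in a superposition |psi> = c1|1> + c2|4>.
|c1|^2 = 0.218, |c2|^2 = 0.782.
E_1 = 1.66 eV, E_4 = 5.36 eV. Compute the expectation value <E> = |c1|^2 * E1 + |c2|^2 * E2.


<E> = |c1|^2 * E1 + |c2|^2 * E2
= 0.218 * 1.66 + 0.782 * 5.36
= 0.3619 + 4.1915
= 4.5534 eV

4.5534


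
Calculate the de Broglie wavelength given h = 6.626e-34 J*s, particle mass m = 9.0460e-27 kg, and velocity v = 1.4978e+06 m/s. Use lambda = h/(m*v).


lambda = h / (m * v)
= 6.626e-34 / (9.0460e-27 * 1.4978e+06)
= 6.626e-34 / 1.3549e-20
= 4.8904e-14 m

4.8904e-14


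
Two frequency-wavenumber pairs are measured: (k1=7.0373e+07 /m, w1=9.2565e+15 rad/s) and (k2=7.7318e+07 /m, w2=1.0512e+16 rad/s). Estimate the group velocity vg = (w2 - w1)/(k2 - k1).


vg = (w2 - w1) / (k2 - k1)
= (1.0512e+16 - 9.2565e+15) / (7.7318e+07 - 7.0373e+07)
= 1.2555e+15 / 6.9450e+06
= 1.8078e+08 m/s

1.8078e+08


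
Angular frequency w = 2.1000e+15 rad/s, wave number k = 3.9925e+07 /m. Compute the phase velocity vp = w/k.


vp = w / k
= 2.1000e+15 / 3.9925e+07
= 5.2599e+07 m/s

5.2599e+07


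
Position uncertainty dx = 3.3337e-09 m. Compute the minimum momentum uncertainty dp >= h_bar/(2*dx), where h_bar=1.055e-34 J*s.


dp = h_bar / (2 * dx)
= 1.055e-34 / (2 * 3.3337e-09)
= 1.055e-34 / 6.6674e-09
= 1.5823e-26 kg*m/s

1.5823e-26


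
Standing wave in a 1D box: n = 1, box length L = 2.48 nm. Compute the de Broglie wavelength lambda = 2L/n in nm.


lambda = 2L / n
= 2 * 2.48 / 1
= 4.96 / 1
= 4.96 nm

4.96


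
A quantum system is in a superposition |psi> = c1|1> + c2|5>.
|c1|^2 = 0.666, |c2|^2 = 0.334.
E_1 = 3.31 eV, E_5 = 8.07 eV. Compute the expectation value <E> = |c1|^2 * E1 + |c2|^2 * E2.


<E> = |c1|^2 * E1 + |c2|^2 * E2
= 0.666 * 3.31 + 0.334 * 8.07
= 2.2045 + 2.6954
= 4.8998 eV

4.8998


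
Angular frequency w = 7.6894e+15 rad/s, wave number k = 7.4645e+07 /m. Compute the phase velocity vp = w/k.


vp = w / k
= 7.6894e+15 / 7.4645e+07
= 1.0301e+08 m/s

1.0301e+08


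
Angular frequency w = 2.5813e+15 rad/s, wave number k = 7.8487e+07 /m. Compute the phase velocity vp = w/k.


vp = w / k
= 2.5813e+15 / 7.8487e+07
= 3.2888e+07 m/s

3.2888e+07


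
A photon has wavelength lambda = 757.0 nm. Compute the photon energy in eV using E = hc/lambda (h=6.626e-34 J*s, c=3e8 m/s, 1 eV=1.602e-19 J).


E = hc / lambda
= (6.626e-34)(3e8) / (757.0e-9)
= 1.9878e-25 / 7.5700e-07
= 2.6259e-19 J
Converting to eV: 2.6259e-19 / 1.602e-19
= 1.6391 eV

1.6391


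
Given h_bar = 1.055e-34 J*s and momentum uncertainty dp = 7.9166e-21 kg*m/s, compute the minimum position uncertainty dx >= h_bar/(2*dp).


dx = h_bar / (2 * dp)
= 1.055e-34 / (2 * 7.9166e-21)
= 1.055e-34 / 1.5833e-20
= 6.6632e-15 m

6.6632e-15


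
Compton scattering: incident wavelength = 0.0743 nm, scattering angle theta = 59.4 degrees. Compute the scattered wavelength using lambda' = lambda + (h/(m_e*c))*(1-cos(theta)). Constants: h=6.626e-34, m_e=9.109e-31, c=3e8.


Compton wavelength: h/(m_e*c) = 2.4247e-12 m
d_lambda = 2.4247e-12 * (1 - cos(59.4 deg))
= 2.4247e-12 * 0.490959
= 1.1904e-12 m = 0.00119 nm
lambda' = 0.0743 + 0.00119
= 0.07549 nm

0.07549


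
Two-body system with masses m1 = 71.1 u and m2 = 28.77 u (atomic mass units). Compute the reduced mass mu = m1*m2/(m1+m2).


mu = m1 * m2 / (m1 + m2)
= 71.1 * 28.77 / (71.1 + 28.77)
= 2045.547 / 99.87
= 20.4821 u

20.4821


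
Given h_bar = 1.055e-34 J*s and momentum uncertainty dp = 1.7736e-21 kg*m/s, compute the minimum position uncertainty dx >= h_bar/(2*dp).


dx = h_bar / (2 * dp)
= 1.055e-34 / (2 * 1.7736e-21)
= 1.055e-34 / 3.5472e-21
= 2.9742e-14 m

2.9742e-14


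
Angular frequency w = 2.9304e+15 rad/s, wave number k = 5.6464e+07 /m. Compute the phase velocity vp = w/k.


vp = w / k
= 2.9304e+15 / 5.6464e+07
= 5.1899e+07 m/s

5.1899e+07


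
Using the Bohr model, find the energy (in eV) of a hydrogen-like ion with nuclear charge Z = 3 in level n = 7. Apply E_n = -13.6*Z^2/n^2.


E_n = -13.6 * Z^2 / n^2
= -13.6 * 3^2 / 7^2
= -13.6 * 9 / 49
= -2.498 eV

-2.498


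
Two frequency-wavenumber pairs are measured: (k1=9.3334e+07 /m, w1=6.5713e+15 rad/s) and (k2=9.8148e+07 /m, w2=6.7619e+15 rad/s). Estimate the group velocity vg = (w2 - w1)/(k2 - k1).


vg = (w2 - w1) / (k2 - k1)
= (6.7619e+15 - 6.5713e+15) / (9.8148e+07 - 9.3334e+07)
= 1.9060e+14 / 4.8140e+06
= 3.9593e+07 m/s

3.9593e+07


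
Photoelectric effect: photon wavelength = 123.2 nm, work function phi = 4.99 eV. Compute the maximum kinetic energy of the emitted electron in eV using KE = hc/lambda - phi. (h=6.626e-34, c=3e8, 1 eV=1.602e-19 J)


E_photon = hc / lambda
= (6.626e-34)(3e8) / (123.2e-9)
= 1.6135e-18 J
= 10.0716 eV
KE = E_photon - phi
= 10.0716 - 4.99
= 5.0816 eV

5.0816


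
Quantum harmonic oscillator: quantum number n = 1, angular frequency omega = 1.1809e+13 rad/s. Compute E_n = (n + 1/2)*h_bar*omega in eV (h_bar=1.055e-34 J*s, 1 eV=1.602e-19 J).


E = (n + 1/2) * h_bar * omega
= (1 + 0.5) * 1.055e-34 * 1.1809e+13
= 1.5 * 1.2458e-21
= 1.8688e-21 J
= 0.0117 eV

0.0117


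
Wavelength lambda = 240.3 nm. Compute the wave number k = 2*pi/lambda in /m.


k = 2 * pi / lambda
= 6.2832 / (240.3e-9)
= 6.2832 / 2.4030e-07
= 2.6147e+07 /m

2.6147e+07


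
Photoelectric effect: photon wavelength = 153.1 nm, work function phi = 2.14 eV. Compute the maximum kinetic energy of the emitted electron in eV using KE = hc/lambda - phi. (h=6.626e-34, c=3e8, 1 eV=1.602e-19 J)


E_photon = hc / lambda
= (6.626e-34)(3e8) / (153.1e-9)
= 1.2984e-18 J
= 8.1047 eV
KE = E_photon - phi
= 8.1047 - 2.14
= 5.9647 eV

5.9647


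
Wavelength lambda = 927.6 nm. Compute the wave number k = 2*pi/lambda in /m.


k = 2 * pi / lambda
= 6.2832 / (927.6e-9)
= 6.2832 / 9.2760e-07
= 6.7736e+06 /m

6.7736e+06


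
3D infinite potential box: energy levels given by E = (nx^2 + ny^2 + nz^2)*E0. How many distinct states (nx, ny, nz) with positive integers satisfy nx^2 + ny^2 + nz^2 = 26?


Enumerate all (nx, ny, nz) with nx^2 + ny^2 + nz^2 = 26:
(1,3,4)
(1,4,3)
(3,1,4)
(3,4,1)
(4,1,3)
(4,3,1)
Total degeneracy = 6

6


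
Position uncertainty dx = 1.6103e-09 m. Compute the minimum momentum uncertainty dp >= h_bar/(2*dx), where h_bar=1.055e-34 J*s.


dp = h_bar / (2 * dx)
= 1.055e-34 / (2 * 1.6103e-09)
= 1.055e-34 / 3.2206e-09
= 3.2758e-26 kg*m/s

3.2758e-26


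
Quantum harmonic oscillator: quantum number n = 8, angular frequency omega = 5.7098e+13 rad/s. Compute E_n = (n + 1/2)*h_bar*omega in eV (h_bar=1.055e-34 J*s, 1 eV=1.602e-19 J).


E = (n + 1/2) * h_bar * omega
= (8 + 0.5) * 1.055e-34 * 5.7098e+13
= 8.5 * 6.0238e-21
= 5.1203e-20 J
= 0.3196 eV

0.3196


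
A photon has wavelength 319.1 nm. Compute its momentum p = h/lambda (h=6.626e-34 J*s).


p = h / lambda
= 6.626e-34 / (319.1e-9)
= 6.626e-34 / 3.1910e-07
= 2.0765e-27 kg*m/s

2.0765e-27


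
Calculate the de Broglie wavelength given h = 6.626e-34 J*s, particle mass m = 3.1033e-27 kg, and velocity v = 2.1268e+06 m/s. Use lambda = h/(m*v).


lambda = h / (m * v)
= 6.626e-34 / (3.1033e-27 * 2.1268e+06)
= 6.626e-34 / 6.6001e-21
= 1.0039e-13 m

1.0039e-13


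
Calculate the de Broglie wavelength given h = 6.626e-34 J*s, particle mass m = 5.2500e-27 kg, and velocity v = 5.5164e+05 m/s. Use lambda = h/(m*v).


lambda = h / (m * v)
= 6.626e-34 / (5.2500e-27 * 5.5164e+05)
= 6.626e-34 / 2.8961e-21
= 2.2879e-13 m

2.2879e-13


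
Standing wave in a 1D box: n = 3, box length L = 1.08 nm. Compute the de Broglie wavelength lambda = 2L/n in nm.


lambda = 2L / n
= 2 * 1.08 / 3
= 2.16 / 3
= 0.72 nm

0.72


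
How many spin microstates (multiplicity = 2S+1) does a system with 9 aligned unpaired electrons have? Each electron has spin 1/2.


Total spin S = N * (1/2) = 9 * 0.5 = 4.5
Spin multiplicity = 2S + 1
= 2 * 4.5 + 1
= 10

10


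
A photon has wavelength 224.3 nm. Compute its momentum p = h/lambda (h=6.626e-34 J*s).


p = h / lambda
= 6.626e-34 / (224.3e-9)
= 6.626e-34 / 2.2430e-07
= 2.9541e-27 kg*m/s

2.9541e-27


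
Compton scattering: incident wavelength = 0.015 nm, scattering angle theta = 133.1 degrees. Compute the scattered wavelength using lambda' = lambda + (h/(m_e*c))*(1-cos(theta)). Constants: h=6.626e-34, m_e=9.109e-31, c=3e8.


Compton wavelength: h/(m_e*c) = 2.4247e-12 m
d_lambda = 2.4247e-12 * (1 - cos(133.1 deg))
= 2.4247e-12 * 1.683274
= 4.0814e-12 m = 0.004081 nm
lambda' = 0.015 + 0.004081
= 0.019081 nm

0.019081


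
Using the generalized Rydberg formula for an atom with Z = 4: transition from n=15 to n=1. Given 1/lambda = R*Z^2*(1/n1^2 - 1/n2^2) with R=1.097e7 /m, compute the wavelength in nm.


1/lambda = R * Z^2 * (1/n1^2 - 1/n2^2)
= 1.097e7 * 4^2 * (1/1^2 - 1/15^2)
= 1.097e7 * 16 * (1.0 - 0.004444)
= 1.7474e+08 /m
lambda = 1 / 1.7474e+08
= 5.7228 nm

5.7228


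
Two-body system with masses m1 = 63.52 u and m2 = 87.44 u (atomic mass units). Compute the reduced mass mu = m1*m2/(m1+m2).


mu = m1 * m2 / (m1 + m2)
= 63.52 * 87.44 / (63.52 + 87.44)
= 5554.1888 / 150.96
= 36.7925 u

36.7925


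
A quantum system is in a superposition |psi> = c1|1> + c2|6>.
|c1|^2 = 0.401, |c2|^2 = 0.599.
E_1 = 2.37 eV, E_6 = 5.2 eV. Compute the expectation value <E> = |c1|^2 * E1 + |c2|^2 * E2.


<E> = |c1|^2 * E1 + |c2|^2 * E2
= 0.401 * 2.37 + 0.599 * 5.2
= 0.9504 + 3.1148
= 4.0652 eV

4.0652


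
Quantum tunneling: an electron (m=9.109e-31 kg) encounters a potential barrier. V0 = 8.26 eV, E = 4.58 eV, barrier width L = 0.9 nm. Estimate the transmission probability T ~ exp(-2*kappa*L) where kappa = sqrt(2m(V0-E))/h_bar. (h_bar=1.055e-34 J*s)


V0 - E = 3.68 eV = 5.8954e-19 J
kappa = sqrt(2 * m * (V0-E)) / h_bar
= sqrt(2 * 9.109e-31 * 5.8954e-19) / 1.055e-34
= 9.8232e+09 /m
2*kappa*L = 2 * 9.8232e+09 * 0.9e-9
= 17.6818
T = exp(-17.6818) = 2.093669e-08

2.093669e-08


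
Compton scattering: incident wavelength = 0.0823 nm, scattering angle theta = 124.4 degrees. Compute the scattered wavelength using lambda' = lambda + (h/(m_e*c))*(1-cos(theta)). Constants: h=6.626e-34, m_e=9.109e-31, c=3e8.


Compton wavelength: h/(m_e*c) = 2.4247e-12 m
d_lambda = 2.4247e-12 * (1 - cos(124.4 deg))
= 2.4247e-12 * 1.564967
= 3.7946e-12 m = 0.003795 nm
lambda' = 0.0823 + 0.003795
= 0.086095 nm

0.086095


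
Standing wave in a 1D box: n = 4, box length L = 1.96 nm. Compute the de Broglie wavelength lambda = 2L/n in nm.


lambda = 2L / n
= 2 * 1.96 / 4
= 3.92 / 4
= 0.98 nm

0.98


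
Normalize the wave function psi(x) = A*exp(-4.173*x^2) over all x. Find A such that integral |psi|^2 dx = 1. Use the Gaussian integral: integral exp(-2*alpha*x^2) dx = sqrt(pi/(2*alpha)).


integral |psi|^2 dx = A^2 * sqrt(pi/(2*alpha)) = 1
A^2 = sqrt(2*alpha/pi)
= sqrt(2 * 4.173 / pi)
= 1.629912
A = sqrt(1.629912)
= 1.2767

1.2767


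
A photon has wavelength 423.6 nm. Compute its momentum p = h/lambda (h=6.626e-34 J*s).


p = h / lambda
= 6.626e-34 / (423.6e-9)
= 6.626e-34 / 4.2360e-07
= 1.5642e-27 kg*m/s

1.5642e-27


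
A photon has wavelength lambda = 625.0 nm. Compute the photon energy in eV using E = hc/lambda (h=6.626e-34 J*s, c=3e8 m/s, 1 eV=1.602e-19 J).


E = hc / lambda
= (6.626e-34)(3e8) / (625.0e-9)
= 1.9878e-25 / 6.2500e-07
= 3.1805e-19 J
Converting to eV: 3.1805e-19 / 1.602e-19
= 1.9853 eV

1.9853


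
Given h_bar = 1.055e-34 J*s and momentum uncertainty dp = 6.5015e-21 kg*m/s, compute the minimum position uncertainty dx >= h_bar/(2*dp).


dx = h_bar / (2 * dp)
= 1.055e-34 / (2 * 6.5015e-21)
= 1.055e-34 / 1.3003e-20
= 8.1135e-15 m

8.1135e-15


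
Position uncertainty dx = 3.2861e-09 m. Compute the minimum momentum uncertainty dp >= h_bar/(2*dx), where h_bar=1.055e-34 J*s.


dp = h_bar / (2 * dx)
= 1.055e-34 / (2 * 3.2861e-09)
= 1.055e-34 / 6.5722e-09
= 1.6052e-26 kg*m/s

1.6052e-26


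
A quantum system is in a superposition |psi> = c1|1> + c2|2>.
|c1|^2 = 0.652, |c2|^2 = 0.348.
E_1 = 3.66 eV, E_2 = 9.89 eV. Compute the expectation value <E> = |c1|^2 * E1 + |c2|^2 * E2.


<E> = |c1|^2 * E1 + |c2|^2 * E2
= 0.652 * 3.66 + 0.348 * 9.89
= 2.3863 + 3.4417
= 5.828 eV

5.828


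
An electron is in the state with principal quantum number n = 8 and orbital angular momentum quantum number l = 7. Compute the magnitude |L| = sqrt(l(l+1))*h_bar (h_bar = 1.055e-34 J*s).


L = sqrt(l*(l+1)) * h_bar
= sqrt(7 * 8) * 1.055e-34
= sqrt(56) * 1.055e-34
= 7.4833 * 1.055e-34
= 7.8949e-34 J*s

7.8949e-34


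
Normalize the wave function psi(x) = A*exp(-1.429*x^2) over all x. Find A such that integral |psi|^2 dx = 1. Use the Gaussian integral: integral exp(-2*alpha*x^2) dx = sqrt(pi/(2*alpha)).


integral |psi|^2 dx = A^2 * sqrt(pi/(2*alpha)) = 1
A^2 = sqrt(2*alpha/pi)
= sqrt(2 * 1.429 / pi)
= 0.953797
A = sqrt(0.953797)
= 0.9766

0.9766


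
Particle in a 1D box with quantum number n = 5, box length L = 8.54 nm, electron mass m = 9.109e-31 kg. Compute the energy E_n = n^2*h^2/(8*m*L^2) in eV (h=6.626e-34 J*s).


E = n^2 * h^2 / (8 * m * L^2)
= 5^2 * (6.626e-34)^2 / (8 * 9.109e-31 * (8.54e-9)^2)
= 25 * 4.3904e-67 / (8 * 9.109e-31 * 7.2932e-17)
= 2.0652e-20 J
= 0.1289 eV

0.1289


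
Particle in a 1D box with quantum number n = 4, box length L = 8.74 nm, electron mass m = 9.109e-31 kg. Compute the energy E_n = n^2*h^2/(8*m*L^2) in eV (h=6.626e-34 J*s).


E = n^2 * h^2 / (8 * m * L^2)
= 4^2 * (6.626e-34)^2 / (8 * 9.109e-31 * (8.74e-9)^2)
= 16 * 4.3904e-67 / (8 * 9.109e-31 * 7.6388e-17)
= 1.2619e-20 J
= 0.0788 eV

0.0788


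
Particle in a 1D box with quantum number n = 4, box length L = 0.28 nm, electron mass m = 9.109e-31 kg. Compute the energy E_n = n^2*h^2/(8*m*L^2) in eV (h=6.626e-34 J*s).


E = n^2 * h^2 / (8 * m * L^2)
= 4^2 * (6.626e-34)^2 / (8 * 9.109e-31 * (0.28e-9)^2)
= 16 * 4.3904e-67 / (8 * 9.109e-31 * 7.8400e-20)
= 1.2295e-17 J
= 76.7509 eV

76.7509


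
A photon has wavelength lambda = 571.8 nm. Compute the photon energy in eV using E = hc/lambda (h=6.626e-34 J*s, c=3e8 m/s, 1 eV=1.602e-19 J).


E = hc / lambda
= (6.626e-34)(3e8) / (571.8e-9)
= 1.9878e-25 / 5.7180e-07
= 3.4764e-19 J
Converting to eV: 3.4764e-19 / 1.602e-19
= 2.17 eV

2.17


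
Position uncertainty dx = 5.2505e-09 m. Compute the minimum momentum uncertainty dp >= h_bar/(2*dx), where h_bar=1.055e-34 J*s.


dp = h_bar / (2 * dx)
= 1.055e-34 / (2 * 5.2505e-09)
= 1.055e-34 / 1.0501e-08
= 1.0047e-26 kg*m/s

1.0047e-26


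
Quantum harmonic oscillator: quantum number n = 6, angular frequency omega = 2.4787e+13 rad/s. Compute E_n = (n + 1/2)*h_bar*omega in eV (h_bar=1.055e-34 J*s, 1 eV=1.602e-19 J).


E = (n + 1/2) * h_bar * omega
= (6 + 0.5) * 1.055e-34 * 2.4787e+13
= 6.5 * 2.6150e-21
= 1.6998e-20 J
= 0.1061 eV

0.1061


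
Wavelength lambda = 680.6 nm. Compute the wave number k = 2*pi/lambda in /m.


k = 2 * pi / lambda
= 6.2832 / (680.6e-9)
= 6.2832 / 6.8060e-07
= 9.2318e+06 /m

9.2318e+06


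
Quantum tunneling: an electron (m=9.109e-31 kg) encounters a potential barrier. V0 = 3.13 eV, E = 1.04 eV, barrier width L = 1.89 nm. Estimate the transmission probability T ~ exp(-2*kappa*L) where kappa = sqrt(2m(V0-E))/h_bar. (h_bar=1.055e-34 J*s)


V0 - E = 2.09 eV = 3.3482e-19 J
kappa = sqrt(2 * m * (V0-E)) / h_bar
= sqrt(2 * 9.109e-31 * 3.3482e-19) / 1.055e-34
= 7.4029e+09 /m
2*kappa*L = 2 * 7.4029e+09 * 1.89e-9
= 27.983
T = exp(-27.983) = 7.033033e-13

7.033033e-13


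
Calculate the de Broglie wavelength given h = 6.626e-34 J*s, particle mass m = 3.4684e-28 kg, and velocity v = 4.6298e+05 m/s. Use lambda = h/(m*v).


lambda = h / (m * v)
= 6.626e-34 / (3.4684e-28 * 4.6298e+05)
= 6.626e-34 / 1.6058e-22
= 4.1263e-12 m

4.1263e-12


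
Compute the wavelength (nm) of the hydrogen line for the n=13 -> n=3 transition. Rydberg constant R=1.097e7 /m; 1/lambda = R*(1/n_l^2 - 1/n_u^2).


1/lambda = R * (1/n_l^2 - 1/n_u^2)
= 1.097e7 * (1/3^2 - 1/13^2)
= 1.097e7 * (0.111111 - 0.005917)
= 1.097e7 * 0.105194
= 1.1540e+06 /m
lambda = 1 / 1.1540e+06 = 866.5679 nm

866.5679
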